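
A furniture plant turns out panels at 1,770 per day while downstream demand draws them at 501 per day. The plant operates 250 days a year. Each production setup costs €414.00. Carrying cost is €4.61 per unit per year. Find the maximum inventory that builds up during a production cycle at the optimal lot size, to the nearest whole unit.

Annual demand D = 501 × 250 = 125,250.
Production build-up factor (1 − d/p) = 1 − 501/1,770 = 0.7169.
Q* = √(2DS / (H(1 − d/p))) = √(2 × 125,250 × 414 / (4.61 × 0.7169)).
= √(103,707,000 / 3.3051) ≈ 5601.565.
Maximum inventory = Q*(1 − d/p) = 5601.565 × 0.7169 ≈ 4016.037.

I_max ≈ 4,016 panels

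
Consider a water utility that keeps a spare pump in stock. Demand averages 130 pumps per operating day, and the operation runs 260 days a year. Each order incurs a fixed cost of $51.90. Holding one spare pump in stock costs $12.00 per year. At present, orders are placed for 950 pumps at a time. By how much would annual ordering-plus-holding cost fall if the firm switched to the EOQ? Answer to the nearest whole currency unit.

Extra cost ≈ $1,058 per year

Annual demand D = 130 × 260 = 33,800.
EOQ = √(2DS/H) = √(2 × 33,800 × 51.9 / 12) ≈ 540.71.
Cost at Q* = (D/Q*)S + (Q*/2)H = √(2DSH) ≈ $6,488.55.
Cost at Q = 950: (33,800/950)×51.9 + (950/2)×12 = $1,846.55 + $5,700.00 = $7,546.55.
Excess = $7,546.55 − $6,488.55 = $1,058.00.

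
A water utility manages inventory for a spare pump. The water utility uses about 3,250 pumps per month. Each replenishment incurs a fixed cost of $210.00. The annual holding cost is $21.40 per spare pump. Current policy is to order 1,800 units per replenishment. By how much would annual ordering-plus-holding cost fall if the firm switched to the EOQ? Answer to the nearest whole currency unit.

Extra cost ≈ $5,088 per year

Annual demand D = 3,250 × 12 = 39,000.
EOQ = √(2DS/H) = √(2 × 39,000 × 210 / 21.4) ≈ 874.88.
Cost at Q* = (D/Q*)S + (Q*/2)H = √(2DSH) ≈ $18,722.50.
Cost at Q = 1,800: (39,000/1,800)×210 + (1,800/2)×21.4 = $4,550.00 + $19,260.00 = $23,810.00.
Excess = $23,810.00 − $18,722.50 = $5,087.50.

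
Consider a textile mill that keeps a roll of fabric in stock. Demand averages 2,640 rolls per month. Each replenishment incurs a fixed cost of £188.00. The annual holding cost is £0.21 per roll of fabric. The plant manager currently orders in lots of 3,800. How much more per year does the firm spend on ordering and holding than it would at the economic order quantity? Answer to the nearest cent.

Annual demand D = 2,640 × 12 = 31,680.
EOQ = √(2DS/H) = √(2 × 31,680 × 188 / 0.21) ≈ 7531.42.
Cost at Q* = (D/Q*)S + (Q*/2)H = √(2DSH) ≈ £1,581.60.
Cost at Q = 3,800: (31,680/3,800)×188 + (3,800/2)×0.21 = £1,567.33 + £399.00 = £1,966.33.
Excess = £1,966.33 − £1,581.60 = £384.73.

Extra cost ≈ £384.73 per year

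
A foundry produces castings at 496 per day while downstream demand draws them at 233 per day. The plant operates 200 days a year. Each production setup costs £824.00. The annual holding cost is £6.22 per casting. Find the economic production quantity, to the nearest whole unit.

Annual demand D = 233 × 200 = 46,600.
Production build-up factor (1 − d/p) = 1 − 233/496 = 0.5302.
Q* = √(2DS / (H(1 − d/p))) = √(2 × 46,600 × 824 / (6.22 × 0.5302)).
= √(76,796,800 / 3.2981) ≈ 4825.467.

Q* ≈ 4,825 castings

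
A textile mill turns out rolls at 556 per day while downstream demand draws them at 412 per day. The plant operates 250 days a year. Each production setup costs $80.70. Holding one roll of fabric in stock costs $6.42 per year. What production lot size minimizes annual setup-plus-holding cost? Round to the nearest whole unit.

Q* ≈ 3,162 rolls

Annual demand D = 412 × 250 = 103,000.
Production build-up factor (1 − d/p) = 1 − 412/556 = 0.2590.
Q* = √(2DS / (H(1 − d/p))) = √(2 × 103,000 × 80.7 / (6.42 × 0.2590)).
= √(16,624,200 / 1.6627) ≈ 3161.979.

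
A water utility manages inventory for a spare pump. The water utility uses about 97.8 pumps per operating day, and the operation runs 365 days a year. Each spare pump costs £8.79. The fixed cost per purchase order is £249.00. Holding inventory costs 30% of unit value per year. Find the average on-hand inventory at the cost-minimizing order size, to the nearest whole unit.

Annual demand D = 97.8 × 365 = 35,697.
Holding cost H = 0.30 × £8.79 = £2.6370 per unit per year.
EOQ = √(2DS/H) = √(2 × 35,697 × 249 / 2.637) ≈ 2596.42.
Average inventory = Q*/2 ≈ 2596.42 / 2 = 1298.212.

Average inventory ≈ 1,298 pumps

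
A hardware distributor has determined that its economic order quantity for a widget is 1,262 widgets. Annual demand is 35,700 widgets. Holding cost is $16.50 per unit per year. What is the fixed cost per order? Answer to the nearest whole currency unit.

S ≈ $368

The basic EOQ model gives Q* = √(2DS/H); rearrange for the unknown.
From Q* = √(2DS/H): S = Q*²H / (2D) = 1,262² × 16.5 / (2 × 35,700) = 368.0480.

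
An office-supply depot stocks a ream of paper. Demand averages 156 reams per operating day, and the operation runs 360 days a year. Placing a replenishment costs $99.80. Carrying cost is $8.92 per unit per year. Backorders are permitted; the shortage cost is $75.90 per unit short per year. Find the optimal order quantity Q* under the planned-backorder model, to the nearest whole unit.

Q* ≈ 1,185 reams

Annual demand D = 156 × 360 = 56,160.
With planned backorders, Q* = √(2DS/H) · √((H+B)/B).
√(2DS/H) = √(2 × 56,160 × 99.8 / 8.92) = 1121.015.
√((H+B)/B) = √((8.92+75.9)/75.9) = 1.0571.
Q* ≈ 1185.058.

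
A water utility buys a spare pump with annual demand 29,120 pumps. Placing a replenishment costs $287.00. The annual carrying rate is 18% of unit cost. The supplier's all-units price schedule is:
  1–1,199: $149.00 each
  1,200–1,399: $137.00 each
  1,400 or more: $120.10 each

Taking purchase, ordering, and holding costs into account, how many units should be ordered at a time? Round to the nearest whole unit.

Holding cost per unit per year at price C is H = 0.18·C.
For each price level, check whether its EOQ is feasible; otherwise the best quantity at that price is the breakpoint.
EOQ at $149.00 = 789.4 (feasible in tier 1): TC = 29,120×$149.00 + (29,120/789.4)×287 + (789.4/2)×0.18×$149.00 = $4,360,052.93.
EOQ at $137.00 = 823.3 < 1200, so use break Q=1200: TC = 29,120×$137.00 + (29,120/1200.0)×287 + (1200.0/2)×0.18×$137.00 = $4,011,200.53.
EOQ at $120.10 = 879.3 < 1400, so use break Q=1400: TC = 29,120×$120.10 + (29,120/1400.0)×287 + (1400.0/2)×0.18×$120.10 = $3,518,414.20.
Lowest total cost is $3,518,414.20 at Q = 1400.0.

Q* ≈ 1,400 pumps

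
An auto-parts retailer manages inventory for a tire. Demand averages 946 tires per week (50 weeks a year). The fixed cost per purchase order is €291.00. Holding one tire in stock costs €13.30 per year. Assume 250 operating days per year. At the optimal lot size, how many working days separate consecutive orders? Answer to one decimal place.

T ≈ 7.6 days

Annual demand D = 946 × 50 = 47,300.
EOQ = √(2DS/H) = √(2 × 47,300 × 291 / 13.3) ≈ 1438.69.
Cycle time = Q*/D × 250 = 1438.69 / 47,300 × 250 ≈ 7.604 days.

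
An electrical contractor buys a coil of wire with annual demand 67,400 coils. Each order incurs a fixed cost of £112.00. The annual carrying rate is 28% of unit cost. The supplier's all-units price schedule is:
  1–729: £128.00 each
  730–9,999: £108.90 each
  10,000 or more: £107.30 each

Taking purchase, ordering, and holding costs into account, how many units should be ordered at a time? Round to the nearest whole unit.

Holding cost per unit per year at price C is H = 0.28·C.
Candidates are each tier's EOQ (if it falls in that tier) and each price-break quantity.
EOQ at £128.00 = 649.0 (feasible in tier 1): TC = 67,400×£128.00 + (67,400/649.0)×112 + (649.0/2)×0.28×£128.00 = £8,650,461.51.
EOQ at £108.90 = 703.7 < 730, so use break Q=730: TC = 67,400×£108.90 + (67,400/730.0)×112 + (730.0/2)×0.28×£108.90 = £7,361,330.40.
EOQ at £107.30 = 708.9 < 10000, so use break Q=10000: TC = 67,400×£107.30 + (67,400/10000.0)×112 + (10000.0/2)×0.28×£107.30 = £7,382,994.88.
Lowest total cost is £7,361,330.40 at Q = 730.0.

Q* ≈ 730 coils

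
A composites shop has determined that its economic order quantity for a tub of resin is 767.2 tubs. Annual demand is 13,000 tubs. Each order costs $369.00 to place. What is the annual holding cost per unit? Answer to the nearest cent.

H ≈ $16.30

Invert the EOQ relation Q*² = 2DS/H.
From Q* = √(2DS/H): H = 2DS / Q*² = 2 × 13,000 × 369 / 767.2² = 16.2998.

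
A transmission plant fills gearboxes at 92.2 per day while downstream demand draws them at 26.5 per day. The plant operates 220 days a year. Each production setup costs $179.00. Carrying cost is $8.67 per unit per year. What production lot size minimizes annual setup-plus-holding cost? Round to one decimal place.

Annual demand D = 26.5 × 220 = 5,830.
Production build-up factor (1 − d/p) = 1 − 26.5/92.2 = 0.7126.
Q* = √(2DS / (H(1 − d/p))) = √(2 × 5,830 × 179 / (8.67 × 0.7126)).
= √(2,087,140 / 6.1781) ≈ 581.231.

Q* ≈ 581.2 gearboxes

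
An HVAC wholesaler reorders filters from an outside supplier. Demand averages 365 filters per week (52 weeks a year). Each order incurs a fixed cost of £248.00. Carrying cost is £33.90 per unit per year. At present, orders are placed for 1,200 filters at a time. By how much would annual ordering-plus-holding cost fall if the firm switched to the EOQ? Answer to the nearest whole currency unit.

Annual demand D = 365 × 52 = 18,980.
EOQ = √(2DS/H) = √(2 × 18,980 × 248 / 33.9) ≈ 526.97.
Cost at Q* = (D/Q*)S + (Q*/2)H = √(2DSH) ≈ £17,864.41.
Cost at Q = 1,200: (18,980/1,200)×248 + (1,200/2)×33.9 = £3,922.53 + £20,340.00 = £24,262.53.
Excess = £24,262.53 − £17,864.41 = £6,398.12.

Extra cost ≈ £6,398 per year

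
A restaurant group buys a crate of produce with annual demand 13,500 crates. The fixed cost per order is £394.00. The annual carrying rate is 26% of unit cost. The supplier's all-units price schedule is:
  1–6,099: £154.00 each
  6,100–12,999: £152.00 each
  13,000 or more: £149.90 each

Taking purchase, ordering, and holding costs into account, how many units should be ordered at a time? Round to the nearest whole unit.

Holding cost per unit per year at price C is H = 0.26·C.
Evaluate total cost at each tier's feasible EOQ or, if the EOQ is below the tier, at the tier's minimum quantity.
EOQ at £154.00 = 515.4 (feasible in tier 1): TC = 13,500×£154.00 + (13,500/515.4)×394 + (515.4/2)×0.26×£154.00 = £2,099,638.45.
EOQ at £152.00 = 518.8 < 6100, so use break Q=6100: TC = 13,500×£152.00 + (13,500/6100.0)×394 + (6100.0/2)×0.26×£152.00 = £2,173,407.97.
EOQ at £149.90 = 522.4 < 13000, so use break Q=13000: TC = 13,500×£149.90 + (13,500/13000.0)×394 + (13000.0/2)×0.26×£149.90 = £2,277,390.15.
Lowest total cost is £2,099,638.45 at Q = 515.4.

Q* ≈ 515 crates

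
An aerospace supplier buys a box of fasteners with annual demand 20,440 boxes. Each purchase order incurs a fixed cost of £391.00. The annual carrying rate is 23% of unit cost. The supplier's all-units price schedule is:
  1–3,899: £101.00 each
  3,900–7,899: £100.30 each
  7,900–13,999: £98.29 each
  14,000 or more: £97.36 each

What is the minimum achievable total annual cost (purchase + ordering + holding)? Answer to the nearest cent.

TC* ≈ £2,083,709.41

Holding cost per unit per year at price C is H = 0.23·C.
Evaluate total cost at each tier's feasible EOQ or, if the EOQ is below the tier, at the tier's minimum quantity.
EOQ at £101.00 = 829.5 (feasible in tier 1): TC = 20,440×£101.00 + (20,440/829.5)×391 + (829.5/2)×0.23×£101.00 = £2,083,709.41.
EOQ at £100.30 = 832.4 < 3900, so use break Q=3900: TC = 20,440×£100.30 + (20,440/3900.0)×391 + (3900.0/2)×0.23×£100.30 = £2,097,165.79.
EOQ at £98.29 = 840.9 < 7900, so use break Q=7900: TC = 20,440×£98.29 + (20,440/7900.0)×391 + (7900.0/2)×0.23×£98.29 = £2,099,355.72.
EOQ at £97.36 = 844.9 < 14000, so use break Q=14000: TC = 20,440×£97.36 + (20,440/14000.0)×391 + (14000.0/2)×0.23×£97.36 = £2,147,358.86.
Lowest total cost among the candidates is at Q = 829.5.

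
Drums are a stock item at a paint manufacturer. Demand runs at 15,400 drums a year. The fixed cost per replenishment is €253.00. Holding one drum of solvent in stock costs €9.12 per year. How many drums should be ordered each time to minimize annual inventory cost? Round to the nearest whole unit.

Q* ≈ 924 drums

EOQ = √(2DS / H) = √(2 × 15,400 × 253 / 9.12).
= √(7,792,400 / 9.12) = √854,429.8246 ≈ 924.354.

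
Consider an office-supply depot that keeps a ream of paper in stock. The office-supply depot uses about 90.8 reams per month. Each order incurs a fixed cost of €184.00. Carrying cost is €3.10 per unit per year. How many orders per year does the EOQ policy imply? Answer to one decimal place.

Annual demand D = 90.8 × 12 = 1,089.6.
EOQ = √(2DS/H) = √(2 × 1,089.6 × 184 / 3.1) ≈ 359.65.
Orders per year = D / Q* = 1,089.6 / 359.65 ≈ 3.030.

N ≈ 3.0 orders per year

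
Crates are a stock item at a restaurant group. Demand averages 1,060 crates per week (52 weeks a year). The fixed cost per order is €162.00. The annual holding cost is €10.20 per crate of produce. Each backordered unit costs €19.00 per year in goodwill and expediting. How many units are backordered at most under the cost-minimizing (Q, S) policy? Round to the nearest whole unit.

S* ≈ 573 crates

Annual demand D = 1,060 × 52 = 55,120.
With planned backorders, Q* = √(2DS/H) · √((H+B)/B).
√(2DS/H) = √(2 × 55,120 × 162 / 10.2) = 1323.205.
√((H+B)/B) = √((10.2+19)/19) = 1.2397.
Q* ≈ 1640.369.
S* = Q* · H/(H+B) = 1640.369 × 10.2/29.2 ≈ 573.006.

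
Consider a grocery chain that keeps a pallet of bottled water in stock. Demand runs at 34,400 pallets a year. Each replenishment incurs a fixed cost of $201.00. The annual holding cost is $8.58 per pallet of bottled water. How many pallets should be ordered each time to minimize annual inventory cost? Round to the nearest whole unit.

EOQ = √(2DS / H) = √(2 × 34,400 × 201 / 8.58).
= √(13,828,800 / 8.58) = √1,611,748.2517 ≈ 1269.546.

Q* ≈ 1,270 pallets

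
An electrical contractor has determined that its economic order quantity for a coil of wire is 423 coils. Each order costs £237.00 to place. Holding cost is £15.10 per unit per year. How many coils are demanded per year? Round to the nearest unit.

D ≈ 5,700 coils per year

Squaring Q* = √(2DS/H) gives Q*² = 2DS/H.
From Q* = √(2DS/H): D = Q*²H / (2S) = 423² × 15.1 / (2 × 237) = 5700.059.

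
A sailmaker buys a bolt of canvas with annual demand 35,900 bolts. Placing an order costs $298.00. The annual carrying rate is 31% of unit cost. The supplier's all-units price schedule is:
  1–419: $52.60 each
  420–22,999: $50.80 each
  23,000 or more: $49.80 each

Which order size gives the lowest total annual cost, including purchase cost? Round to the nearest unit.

Q* ≈ 1,166 bolts

Holding cost per unit per year at price C is H = 0.31·C.
Candidates are each tier's EOQ (if it falls in that tier) and each price-break quantity.
Tier 1 ($52.60): EOQ = 1145.5 exceeds tier's upper bound 419, so this tier is dominated.
EOQ at $50.80 = 1165.6 (feasible in tier 2): TC = 35,900×$50.80 + (35,900/1165.6)×298 + (1165.6/2)×0.31×$50.80 = $1,842,076.21.
EOQ at $49.80 = 1177.3 < 23000, so use break Q=23000: TC = 35,900×$49.80 + (35,900/23000.0)×298 + (23000.0/2)×0.31×$49.80 = $1,965,822.14.
Lowest total cost is $1,842,076.21 at Q = 1165.6.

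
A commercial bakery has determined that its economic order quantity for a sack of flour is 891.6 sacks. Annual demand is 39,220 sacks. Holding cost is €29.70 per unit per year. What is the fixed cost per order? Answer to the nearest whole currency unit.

S ≈ €301

Squaring Q* = √(2DS/H) gives Q*² = 2DS/H.
From Q* = √(2DS/H): S = Q*²H / (2D) = 891.6² × 29.7 / (2 × 39,220) = 300.9948.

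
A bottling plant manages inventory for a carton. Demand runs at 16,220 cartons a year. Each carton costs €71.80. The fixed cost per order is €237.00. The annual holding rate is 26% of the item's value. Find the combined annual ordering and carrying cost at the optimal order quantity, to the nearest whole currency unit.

TC* ≈ €11,980

Holding cost H = 0.26 × €71.80 = €18.6680 per unit per year.
The optimal lot size = √(2DS/H) = √(2 × 16,220 × 237 / 18.668) ≈ 641.75.
At Q*, ordering cost (D/Q*)S equals holding cost (Q*/2)H, each = √(DSH/2).
Minimum total = √(2DSH) = √(2 × 16,220 × 237 × 18.668) ≈ 11980.184.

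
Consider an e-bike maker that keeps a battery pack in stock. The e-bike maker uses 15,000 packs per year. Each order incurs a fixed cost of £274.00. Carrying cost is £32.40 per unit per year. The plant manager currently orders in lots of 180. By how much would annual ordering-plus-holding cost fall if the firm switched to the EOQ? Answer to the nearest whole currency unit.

Extra cost ≈ £9,430 per year

EOQ = √(2DS/H) = √(2 × 15,000 × 274 / 32.4) ≈ 503.69.
Cost at Q* = (D/Q*)S + (Q*/2)H = √(2DSH) ≈ £16,319.56.
Cost at Q = 180: (15,000/180)×274 + (180/2)×32.4 = £22,833.33 + £2,916.00 = £25,749.33.
Excess = £25,749.33 − £16,319.56 = £9,429.77.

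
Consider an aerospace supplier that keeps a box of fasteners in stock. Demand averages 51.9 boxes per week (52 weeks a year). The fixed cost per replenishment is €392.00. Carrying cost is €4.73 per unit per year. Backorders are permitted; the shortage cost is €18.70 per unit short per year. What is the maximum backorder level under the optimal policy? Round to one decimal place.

S* ≈ 151.1 boxes

Annual demand D = 51.9 × 52 = 2,698.8.
With planned backorders, Q* = √(2DS/H) · √((H+B)/B).
√(2DS/H) = √(2 × 2,698.8 × 392 / 4.73) = 668.825.
√((H+B)/B) = √((4.73+18.7)/18.7) = 1.1193.
Q* ≈ 748.649.
S* = Q* · H/(H+B) = 748.649 × 4.73/23.43 ≈ 151.136.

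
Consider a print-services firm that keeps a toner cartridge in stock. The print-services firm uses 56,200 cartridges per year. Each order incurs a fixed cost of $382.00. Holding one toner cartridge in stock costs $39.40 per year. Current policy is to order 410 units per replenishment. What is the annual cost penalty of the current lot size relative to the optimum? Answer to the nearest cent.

Extra cost ≈ $19,308.55 per year

EOQ = √(2DS/H) = √(2 × 56,200 × 382 / 39.4) ≈ 1043.92.
Cost at Q* = (D/Q*)S + (Q*/2)H = √(2DSH) ≈ $41,130.40.
Cost at Q = 410: (56,200/410)×382 + (410/2)×39.4 = $52,361.95 + $8,077.00 = $60,438.95.
Excess = $60,438.95 − $41,130.40 = $19,308.55.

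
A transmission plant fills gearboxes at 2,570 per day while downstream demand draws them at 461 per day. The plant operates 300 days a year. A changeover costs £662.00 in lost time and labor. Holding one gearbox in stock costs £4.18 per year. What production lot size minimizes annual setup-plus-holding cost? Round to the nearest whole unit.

Q* ≈ 7,306 gearboxes

Annual demand D = 461 × 300 = 138,300.
Production build-up factor (1 − d/p) = 1 − 461/2,570 = 0.8206.
Q* = √(2DS / (H(1 − d/p))) = √(2 × 138,300 × 662 / (4.18 × 0.8206)).
= √(183,109,200 / 3.4302) ≈ 7306.262.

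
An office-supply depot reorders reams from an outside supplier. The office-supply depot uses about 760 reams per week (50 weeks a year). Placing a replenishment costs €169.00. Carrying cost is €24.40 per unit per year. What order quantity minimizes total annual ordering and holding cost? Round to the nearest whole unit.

Annual demand D = 760 × 50 = 38,000.
EOQ = √(2DS / H) = √(2 × 38,000 × 169 / 24.4).
= √(12,844,000 / 24.4) = √526,393.4426 ≈ 725.530.

Q* ≈ 726 reams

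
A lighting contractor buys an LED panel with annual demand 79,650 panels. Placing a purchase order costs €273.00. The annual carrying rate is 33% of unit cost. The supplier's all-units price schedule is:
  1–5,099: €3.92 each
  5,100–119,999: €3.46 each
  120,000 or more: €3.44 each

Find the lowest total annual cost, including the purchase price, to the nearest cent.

Holding cost per unit per year at price C is H = 0.33·C.
Candidates are each tier's EOQ (if it falls in that tier) and each price-break quantity.
Tier 1 (€3.92): EOQ = 5798.1 exceeds tier's upper bound 5099, so this tier is dominated.
EOQ at €3.46 = 6171.5 (feasible in tier 2): TC = 79,650×€3.46 + (79,650/6171.5)×273 + (6171.5/2)×0.33×€3.46 = €282,635.67.
EOQ at €3.44 = 6189.5 < 120000, so use break Q=120000: TC = 79,650×€3.44 + (79,650/120000.0)×273 + (120000.0/2)×0.33×€3.44 = €342,289.20.
Lowest total cost among the candidates is at Q = 6171.5.

TC* ≈ €282,635.67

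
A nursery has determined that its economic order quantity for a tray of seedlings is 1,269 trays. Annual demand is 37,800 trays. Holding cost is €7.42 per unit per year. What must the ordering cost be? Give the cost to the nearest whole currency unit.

Invert the EOQ relation Q*² = 2DS/H.
From Q* = √(2DS/H): S = Q*²H / (2D) = 1,269² × 7.42 / (2 × 37,800) = 158.0539.

S ≈ €158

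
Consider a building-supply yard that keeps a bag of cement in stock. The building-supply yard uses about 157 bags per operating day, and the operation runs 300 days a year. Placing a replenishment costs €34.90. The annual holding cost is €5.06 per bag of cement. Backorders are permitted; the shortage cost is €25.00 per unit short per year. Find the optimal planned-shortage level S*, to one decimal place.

S* ≈ 148.8 bags

Annual demand D = 157 × 300 = 47,100.
With planned backorders, Q* = √(2DS/H) · √((H+B)/B).
√(2DS/H) = √(2 × 47,100 × 34.9 / 5.06) = 806.052.
√((H+B)/B) = √((5.06+25)/25) = 1.0965.
Q* ≈ 883.868.
S* = Q* · H/(H+B) = 883.868 × 5.06/30.06 ≈ 148.781.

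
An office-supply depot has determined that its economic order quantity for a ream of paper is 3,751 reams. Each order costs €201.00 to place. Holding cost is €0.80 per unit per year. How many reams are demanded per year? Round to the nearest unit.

D ≈ 28,000 reams per year

Invert the EOQ relation Q*² = 2DS/H.
From Q* = √(2DS/H): D = Q*²H / (2S) = 3,751² × 0.8 / (2 × 201) = 28000.002.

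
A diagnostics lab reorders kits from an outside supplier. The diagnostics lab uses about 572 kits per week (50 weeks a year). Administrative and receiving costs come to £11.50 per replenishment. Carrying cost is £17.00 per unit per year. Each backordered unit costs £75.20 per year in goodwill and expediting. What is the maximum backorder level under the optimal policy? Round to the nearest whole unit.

Annual demand D = 572 × 50 = 28,600.
With planned backorders, Q* = √(2DS/H) · √((H+B)/B).
√(2DS/H) = √(2 × 28,600 × 11.5 / 17) = 196.708.
√((H+B)/B) = √((17+75.2)/75.2) = 1.1073.
Q* ≈ 217.811.
S* = Q* · H/(H+B) = 217.811 × 17/92.2 ≈ 40.160.

S* ≈ 40 kits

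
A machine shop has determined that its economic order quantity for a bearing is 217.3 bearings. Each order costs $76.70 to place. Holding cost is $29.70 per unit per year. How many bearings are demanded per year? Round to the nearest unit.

Invert the EOQ relation Q*² = 2DS/H.
From Q* = √(2DS/H): D = Q*²H / (2S) = 217.3² × 29.7 / (2 × 76.7) = 9142.196.

D ≈ 9,142 bearings per year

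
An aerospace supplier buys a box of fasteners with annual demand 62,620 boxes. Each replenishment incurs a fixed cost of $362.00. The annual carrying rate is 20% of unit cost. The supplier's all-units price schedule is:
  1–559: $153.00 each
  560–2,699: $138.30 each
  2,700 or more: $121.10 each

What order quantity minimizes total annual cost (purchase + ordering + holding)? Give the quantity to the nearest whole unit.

Q* ≈ 2,700 boxes

Holding cost per unit per year at price C is H = 0.20·C.
Evaluate total cost at each tier's feasible EOQ or, if the EOQ is below the tier, at the tier's minimum quantity.
Tier 1 ($153.00): EOQ = 1217.2 exceeds tier's upper bound 559, so this tier is dominated.
EOQ at $138.30 = 1280.3 (feasible in tier 2): TC = 62,620×$138.30 + (62,620/1280.3)×362 + (1280.3/2)×0.20×$138.30 = $8,695,758.12.
EOQ at $121.10 = 1368.2 < 2700, so use break Q=2700: TC = 62,620×$121.10 + (62,620/2700.0)×362 + (2700.0/2)×0.20×$121.10 = $7,624,374.72.
Lowest total cost is $7,624,374.72 at Q = 2700.0.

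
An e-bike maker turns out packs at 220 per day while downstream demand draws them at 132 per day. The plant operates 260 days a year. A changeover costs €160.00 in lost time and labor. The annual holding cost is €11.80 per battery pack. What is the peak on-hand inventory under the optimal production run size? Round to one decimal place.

Annual demand D = 132 × 260 = 34,320.
Production build-up factor (1 − d/p) = 1 − 132/220 = 0.4000.
Q* = √(2DS / (H(1 − d/p))) = √(2 × 34,320 × 160 / (11.8 × 0.4000)).
= √(10,982,400 / 4.72) ≈ 1525.379.
Maximum inventory = Q*(1 − d/p) = 1525.379 × 0.4000 ≈ 610.151.

I_max ≈ 610.2 packs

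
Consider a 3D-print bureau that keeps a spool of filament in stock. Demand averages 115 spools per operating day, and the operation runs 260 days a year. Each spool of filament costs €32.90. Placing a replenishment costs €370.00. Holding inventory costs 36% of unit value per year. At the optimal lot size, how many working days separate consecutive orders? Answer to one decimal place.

Annual demand D = 115 × 260 = 29,900.
Holding cost H = 0.36 × €32.90 = €11.8440 per unit per year.
EOQ = √(2DS/H) = √(2 × 29,900 × 370 / 11.844) ≈ 1366.79.
Cycle time = Q*/D × 260 = 1366.79 / 29,900 × 260 ≈ 11.885 days.

T ≈ 11.9 days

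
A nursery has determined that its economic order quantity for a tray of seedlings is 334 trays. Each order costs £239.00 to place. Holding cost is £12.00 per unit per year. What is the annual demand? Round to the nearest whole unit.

Invert the EOQ relation Q*² = 2DS/H.
From Q* = √(2DS/H): D = Q*²H / (2S) = 334² × 12 / (2 × 239) = 2800.569.

D ≈ 2,801 trays per year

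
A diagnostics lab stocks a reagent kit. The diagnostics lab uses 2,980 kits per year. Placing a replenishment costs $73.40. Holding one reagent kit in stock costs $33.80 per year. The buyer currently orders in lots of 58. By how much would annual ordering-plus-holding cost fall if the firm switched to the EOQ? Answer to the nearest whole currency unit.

Extra cost ≈ $906 per year

EOQ = √(2DS/H) = √(2 × 2,980 × 73.4 / 33.8) ≈ 113.77.
Cost at Q* = (D/Q*)S + (Q*/2)H = √(2DSH) ≈ $3,845.29.
Cost at Q = 58: (2,980/58)×73.4 + (58/2)×33.8 = $3,771.24 + $980.20 = $4,751.44.
Excess = $4,751.44 − $3,845.29 = $906.15.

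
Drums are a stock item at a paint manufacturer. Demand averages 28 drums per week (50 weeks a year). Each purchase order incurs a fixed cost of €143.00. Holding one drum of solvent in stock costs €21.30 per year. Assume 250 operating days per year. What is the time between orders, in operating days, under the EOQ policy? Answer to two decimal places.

Annual demand D = 28 × 50 = 1,400.
EOQ = √(2DS/H) = √(2 × 1,400 × 143 / 21.3) ≈ 137.11.
Cycle time = Q*/D × 250 = 137.11 / 1,400 × 250 ≈ 24.483 days.

T ≈ 24.48 days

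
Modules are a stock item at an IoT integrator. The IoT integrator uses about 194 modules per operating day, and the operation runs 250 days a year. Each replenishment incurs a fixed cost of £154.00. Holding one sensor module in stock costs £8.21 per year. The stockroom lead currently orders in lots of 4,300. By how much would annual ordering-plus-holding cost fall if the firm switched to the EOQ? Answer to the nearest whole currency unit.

Annual demand D = 194 × 250 = 48,500.
EOQ = √(2DS/H) = √(2 × 48,500 × 154 / 8.21) ≈ 1348.88.
Cost at Q* = (D/Q*)S + (Q*/2)H = √(2DSH) ≈ £11,074.34.
Cost at Q = 4,300: (48,500/4,300)×154 + (4,300/2)×8.21 = £1,736.98 + £17,651.50 = £19,388.48.
Excess = £19,388.48 − £11,074.34 = £8,314.14.

Extra cost ≈ £8,314 per year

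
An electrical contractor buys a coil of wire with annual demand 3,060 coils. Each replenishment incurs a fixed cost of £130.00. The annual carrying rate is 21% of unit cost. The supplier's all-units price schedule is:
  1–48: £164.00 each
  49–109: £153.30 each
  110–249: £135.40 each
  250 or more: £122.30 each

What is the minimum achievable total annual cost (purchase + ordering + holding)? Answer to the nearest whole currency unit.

Holding cost per unit per year at price C is H = 0.21·C.
Candidates are each tier's EOQ (if it falls in that tier) and each price-break quantity.
Tier 1 (£164.00): EOQ = 152.0 exceeds tier's upper bound 48, so this tier is dominated.
Tier 2 (£153.30): EOQ = 157.2 exceeds tier's upper bound 109, so this tier is dominated.
EOQ at £135.40 = 167.3 (feasible in tier 3): TC = 3,060×£135.40 + (3,060/167.3)×130 + (167.3/2)×0.21×£135.40 = £419,080.27.
EOQ at £122.30 = 176.0 < 250, so use break Q=250: TC = 3,060×£122.30 + (3,060/250.0)×130 + (250.0/2)×0.21×£122.30 = £379,039.58.
Lowest total cost among the candidates is at Q = 250.0.

TC* ≈ £379,040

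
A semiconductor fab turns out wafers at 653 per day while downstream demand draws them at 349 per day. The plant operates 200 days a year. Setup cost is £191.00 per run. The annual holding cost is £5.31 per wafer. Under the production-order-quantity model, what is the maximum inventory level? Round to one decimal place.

Annual demand D = 349 × 200 = 69,800.
Production build-up factor (1 − d/p) = 1 − 349/653 = 0.4655.
Q* = √(2DS / (H(1 − d/p))) = √(2 × 69,800 × 191 / (5.31 × 0.4655)).
= √(26,663,600 / 2.472) ≈ 3284.218.
Maximum inventory = Q*(1 − d/p) = 3284.218 × 0.4655 ≈ 1528.947.

I_max ≈ 1,528.9 wafers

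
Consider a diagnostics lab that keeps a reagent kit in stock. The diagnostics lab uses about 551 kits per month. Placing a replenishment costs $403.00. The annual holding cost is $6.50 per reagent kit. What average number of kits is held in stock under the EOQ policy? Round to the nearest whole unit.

Average inventory ≈ 453 kits

Annual demand D = 551 × 12 = 6,612.
The optimal lot size = √(2DS/H) = √(2 × 6,612 × 403 / 6.5) ≈ 905.48.
Average inventory = Q*/2 ≈ 905.48 / 2 = 452.738.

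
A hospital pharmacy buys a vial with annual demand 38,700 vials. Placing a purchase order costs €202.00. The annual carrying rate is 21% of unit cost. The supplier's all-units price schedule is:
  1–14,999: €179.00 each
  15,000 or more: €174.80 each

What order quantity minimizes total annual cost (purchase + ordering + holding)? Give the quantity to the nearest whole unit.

Q* ≈ 645 vials

Holding cost per unit per year at price C is H = 0.21·C.
Evaluate total cost at each tier's feasible EOQ or, if the EOQ is below the tier, at the tier's minimum quantity.
EOQ at €179.00 = 644.9 (feasible in tier 1): TC = 38,700×€179.00 + (38,700/644.9)×202 + (644.9/2)×0.21×€179.00 = €6,951,542.77.
EOQ at €174.80 = 652.6 < 15000, so use break Q=15000: TC = 38,700×€174.80 + (38,700/15000.0)×202 + (15000.0/2)×0.21×€174.80 = €7,040,591.16.
Lowest total cost is €6,951,542.77 at Q = 644.9.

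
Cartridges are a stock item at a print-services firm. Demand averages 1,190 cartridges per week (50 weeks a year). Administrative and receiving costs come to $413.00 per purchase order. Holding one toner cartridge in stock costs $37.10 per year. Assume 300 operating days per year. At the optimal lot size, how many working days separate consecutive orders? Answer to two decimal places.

T ≈ 5.80 days

Annual demand D = 1,190 × 50 = 59,500.
The optimal lot size = √(2DS/H) = √(2 × 59,500 × 413 / 37.1) ≈ 1150.96.
Cycle time = Q*/D × 300 = 1150.96 / 59,500 × 300 ≈ 5.803 days.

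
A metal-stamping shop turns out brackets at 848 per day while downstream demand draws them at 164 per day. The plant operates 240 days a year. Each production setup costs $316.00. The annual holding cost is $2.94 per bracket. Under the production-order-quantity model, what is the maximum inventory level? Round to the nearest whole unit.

Annual demand D = 164 × 240 = 39,360.
Production build-up factor (1 − d/p) = 1 − 164/848 = 0.8066.
Q* = √(2DS / (H(1 − d/p))) = √(2 × 39,360 × 316 / (2.94 × 0.8066)).
= √(24,875,520 / 2.3714) ≈ 3238.786.
Maximum inventory = Q*(1 − d/p) = 3238.786 × 0.8066 ≈ 2612.417.

I_max ≈ 2,612 brackets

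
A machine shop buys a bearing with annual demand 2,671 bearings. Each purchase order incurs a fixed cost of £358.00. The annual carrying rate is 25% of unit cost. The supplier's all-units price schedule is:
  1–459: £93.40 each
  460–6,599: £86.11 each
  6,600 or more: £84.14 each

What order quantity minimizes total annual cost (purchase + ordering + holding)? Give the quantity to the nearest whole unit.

Q* ≈ 460 bearings

Holding cost per unit per year at price C is H = 0.25·C.
Evaluate total cost at each tier's feasible EOQ or, if the EOQ is below the tier, at the tier's minimum quantity.
EOQ at £93.40 = 286.2 (feasible in tier 1): TC = 2,671×£93.40 + (2,671/286.2)×358 + (286.2/2)×0.25×£93.40 = £256,153.87.
EOQ at £86.11 = 298.1 < 460, so use break Q=460: TC = 2,671×£86.11 + (2,671/460.0)×358 + (460.0/2)×0.25×£86.11 = £237,029.87.
EOQ at £84.14 = 301.5 < 6600, so use break Q=6600: TC = 2,671×£84.14 + (2,671/6600.0)×358 + (6600.0/2)×0.25×£84.14 = £294,298.32.
Lowest total cost is £237,029.87 at Q = 460.0.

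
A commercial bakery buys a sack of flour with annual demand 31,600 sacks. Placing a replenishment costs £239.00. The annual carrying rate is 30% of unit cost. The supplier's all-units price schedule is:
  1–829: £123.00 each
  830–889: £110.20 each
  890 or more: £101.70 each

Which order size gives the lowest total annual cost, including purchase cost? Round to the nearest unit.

Holding cost per unit per year at price C is H = 0.30·C.
For each price level, check whether its EOQ is feasible; otherwise the best quantity at that price is the breakpoint.
EOQ at £123.00 = 639.8 (feasible in tier 1): TC = 31,600×£123.00 + (31,600/639.8)×239 + (639.8/2)×0.30×£123.00 = £3,910,408.62.
EOQ at £110.20 = 675.9 < 830, so use break Q=830: TC = 31,600×£110.20 + (31,600/830.0)×239 + (830.0/2)×0.30×£110.20 = £3,505,139.18.
EOQ at £101.70 = 703.6 < 890, so use break Q=890: TC = 31,600×£101.70 + (31,600/890.0)×239 + (890.0/2)×0.30×£101.70 = £3,235,782.79.
Lowest total cost is £3,235,782.79 at Q = 890.0.

Q* ≈ 890 sacks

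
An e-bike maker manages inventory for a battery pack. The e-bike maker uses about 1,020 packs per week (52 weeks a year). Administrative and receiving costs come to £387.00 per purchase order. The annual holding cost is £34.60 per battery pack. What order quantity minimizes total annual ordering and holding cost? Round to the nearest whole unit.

Annual demand D = 1,020 × 52 = 53,040.
EOQ = √(2DS / H) = √(2 × 53,040 × 387 / 34.6).
= √(41,052,960 / 34.6) = √1,186,501.7341 ≈ 1089.267.

Q* ≈ 1,089 packs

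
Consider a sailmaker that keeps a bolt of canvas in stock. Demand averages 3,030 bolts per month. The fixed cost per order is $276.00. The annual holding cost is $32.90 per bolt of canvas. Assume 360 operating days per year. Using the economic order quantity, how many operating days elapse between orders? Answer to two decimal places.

Annual demand D = 3,030 × 12 = 36,360.
The optimal lot size = √(2DS/H) = √(2 × 36,360 × 276 / 32.9) ≈ 781.06.
Cycle time = Q*/D × 360 = 781.06 / 36,360 × 360 ≈ 7.733 days.

T ≈ 7.73 days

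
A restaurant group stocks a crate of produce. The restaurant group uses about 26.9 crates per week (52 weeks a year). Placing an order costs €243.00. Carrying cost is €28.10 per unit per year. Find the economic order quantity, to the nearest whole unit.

Q* ≈ 156 crates

Annual demand D = 26.9 × 52 = 1,398.8.
EOQ = √(2DS / H) = √(2 × 1,398.8 × 243 / 28.1).
= √(679,816.8 / 28.1) = √24,192.7687 ≈ 155.540.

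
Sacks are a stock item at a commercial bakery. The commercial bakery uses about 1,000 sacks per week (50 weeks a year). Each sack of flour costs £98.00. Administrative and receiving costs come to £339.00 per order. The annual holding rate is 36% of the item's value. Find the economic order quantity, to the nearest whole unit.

Annual demand D = 1,000 × 50 = 50,000.
Holding cost H = 0.36 × £98.00 = £35.2800 per unit per year.
EOQ = √(2DS / H) = √(2 × 50,000 × 339 / 35.28).
= √(33,900,000 / 35.28) = √960,884.3537 ≈ 980.247.

Q* ≈ 980 sacks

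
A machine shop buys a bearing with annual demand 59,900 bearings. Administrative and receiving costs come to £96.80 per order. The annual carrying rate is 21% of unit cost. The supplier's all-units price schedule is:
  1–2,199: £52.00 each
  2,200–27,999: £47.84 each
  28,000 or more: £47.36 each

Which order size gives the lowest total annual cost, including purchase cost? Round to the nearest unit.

Q* ≈ 2,200 bearings

Holding cost per unit per year at price C is H = 0.21·C.
Evaluate total cost at each tier's feasible EOQ or, if the EOQ is below the tier, at the tier's minimum quantity.
EOQ at £52.00 = 1030.5 (feasible in tier 1): TC = 59,900×£52.00 + (59,900/1030.5)×96.8 + (1030.5/2)×0.21×£52.00 = £3,126,053.24.
EOQ at £47.84 = 1074.4 < 2200, so use break Q=2200: TC = 59,900×£47.84 + (59,900/2200.0)×96.8 + (2200.0/2)×0.21×£47.84 = £2,879,302.64.
EOQ at £47.36 = 1079.8 < 28000, so use break Q=28000: TC = 59,900×£47.36 + (59,900/28000.0)×96.8 + (28000.0/2)×0.21×£47.36 = £2,976,309.48.
Lowest total cost is £2,879,302.64 at Q = 2200.0.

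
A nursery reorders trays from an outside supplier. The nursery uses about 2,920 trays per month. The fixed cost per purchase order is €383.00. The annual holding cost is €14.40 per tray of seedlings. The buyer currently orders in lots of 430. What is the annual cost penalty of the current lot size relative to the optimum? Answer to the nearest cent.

Extra cost ≈ €14,646.31 per year

Annual demand D = 2,920 × 12 = 35,040.
EOQ = √(2DS/H) = √(2 × 35,040 × 383 / 14.4) ≈ 1365.26.
Cost at Q* = (D/Q*)S + (Q*/2)H = √(2DSH) ≈ €19,659.74.
Cost at Q = 430: (35,040/430)×383 + (430/2)×14.4 = €31,210.05 + €3,096.00 = €34,306.05.
Excess = €34,306.05 − €19,659.74 = €14,646.31.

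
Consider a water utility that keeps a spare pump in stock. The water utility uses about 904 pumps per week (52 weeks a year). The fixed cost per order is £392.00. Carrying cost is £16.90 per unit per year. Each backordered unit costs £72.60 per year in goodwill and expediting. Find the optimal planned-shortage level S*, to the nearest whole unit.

S* ≈ 310 pumps

Annual demand D = 904 × 52 = 47,008.
With planned backorders, Q* = √(2DS/H) · √((H+B)/B).
√(2DS/H) = √(2 × 47,008 × 392 / 16.9) = 1476.728.
√((H+B)/B) = √((16.9+72.6)/72.6) = 1.1103.
Q* ≈ 1639.622.
S* = Q* · H/(H+B) = 1639.622 × 16.9/89.5 ≈ 309.605.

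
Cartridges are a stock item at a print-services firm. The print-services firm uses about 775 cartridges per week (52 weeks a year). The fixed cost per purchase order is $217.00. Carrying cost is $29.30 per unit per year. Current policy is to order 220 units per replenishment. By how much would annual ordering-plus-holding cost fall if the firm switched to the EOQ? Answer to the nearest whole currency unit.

Annual demand D = 775 × 52 = 40,300.
EOQ = √(2DS/H) = √(2 × 40,300 × 217 / 29.3) ≈ 772.62.
Cost at Q* = (D/Q*)S + (Q*/2)H = √(2DSH) ≈ $22,637.64.
Cost at Q = 220: (40,300/220)×217 + (220/2)×29.3 = $39,750.45 + $3,223.00 = $42,973.45.
Excess = $42,973.45 − $22,637.64 = $20,335.81.

Extra cost ≈ $20,336 per year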